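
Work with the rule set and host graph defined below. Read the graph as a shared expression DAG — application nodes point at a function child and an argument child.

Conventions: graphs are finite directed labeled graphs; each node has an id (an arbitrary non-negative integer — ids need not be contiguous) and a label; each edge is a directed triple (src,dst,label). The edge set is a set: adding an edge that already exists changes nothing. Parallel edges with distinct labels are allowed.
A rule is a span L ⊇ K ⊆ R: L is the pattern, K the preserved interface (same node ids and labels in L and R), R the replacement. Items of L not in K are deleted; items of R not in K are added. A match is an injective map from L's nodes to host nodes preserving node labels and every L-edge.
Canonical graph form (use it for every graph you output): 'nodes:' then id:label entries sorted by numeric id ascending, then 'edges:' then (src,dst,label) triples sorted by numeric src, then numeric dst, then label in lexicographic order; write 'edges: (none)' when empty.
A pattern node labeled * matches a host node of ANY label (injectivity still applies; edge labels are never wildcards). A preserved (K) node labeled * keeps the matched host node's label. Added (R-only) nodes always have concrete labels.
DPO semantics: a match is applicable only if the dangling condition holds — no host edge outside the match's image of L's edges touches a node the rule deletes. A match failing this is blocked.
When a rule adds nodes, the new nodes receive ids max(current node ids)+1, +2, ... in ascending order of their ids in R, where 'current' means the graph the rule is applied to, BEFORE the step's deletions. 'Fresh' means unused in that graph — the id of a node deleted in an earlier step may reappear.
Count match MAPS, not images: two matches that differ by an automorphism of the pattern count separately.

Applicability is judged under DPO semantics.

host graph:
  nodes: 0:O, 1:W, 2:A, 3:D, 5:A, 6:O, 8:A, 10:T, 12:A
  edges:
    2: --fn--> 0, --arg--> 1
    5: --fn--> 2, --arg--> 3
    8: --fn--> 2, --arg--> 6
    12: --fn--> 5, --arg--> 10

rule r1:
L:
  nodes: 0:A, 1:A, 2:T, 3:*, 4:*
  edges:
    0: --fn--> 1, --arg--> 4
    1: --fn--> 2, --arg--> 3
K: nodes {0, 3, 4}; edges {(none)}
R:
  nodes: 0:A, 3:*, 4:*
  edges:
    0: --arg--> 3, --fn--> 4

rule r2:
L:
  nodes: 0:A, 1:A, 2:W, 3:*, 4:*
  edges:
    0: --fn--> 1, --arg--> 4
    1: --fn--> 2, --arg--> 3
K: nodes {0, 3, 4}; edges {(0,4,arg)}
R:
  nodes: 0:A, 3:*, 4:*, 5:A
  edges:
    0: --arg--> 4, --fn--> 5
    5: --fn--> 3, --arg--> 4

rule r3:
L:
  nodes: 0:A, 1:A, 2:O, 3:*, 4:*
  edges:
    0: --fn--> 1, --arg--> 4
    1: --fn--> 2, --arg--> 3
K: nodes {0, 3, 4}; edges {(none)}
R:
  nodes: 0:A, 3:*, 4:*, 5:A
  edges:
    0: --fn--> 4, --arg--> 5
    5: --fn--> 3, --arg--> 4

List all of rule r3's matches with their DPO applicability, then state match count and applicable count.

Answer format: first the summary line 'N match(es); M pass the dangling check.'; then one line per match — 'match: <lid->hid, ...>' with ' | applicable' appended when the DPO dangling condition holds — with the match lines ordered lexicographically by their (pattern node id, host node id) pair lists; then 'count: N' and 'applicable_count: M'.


2 match(es); 0 pass the dangling check.
match: 0->5, 1->2, 2->0, 3->1, 4->3
match: 0->8, 1->2, 2->0, 3->1, 4->6
count: 2
applicable_count: 0


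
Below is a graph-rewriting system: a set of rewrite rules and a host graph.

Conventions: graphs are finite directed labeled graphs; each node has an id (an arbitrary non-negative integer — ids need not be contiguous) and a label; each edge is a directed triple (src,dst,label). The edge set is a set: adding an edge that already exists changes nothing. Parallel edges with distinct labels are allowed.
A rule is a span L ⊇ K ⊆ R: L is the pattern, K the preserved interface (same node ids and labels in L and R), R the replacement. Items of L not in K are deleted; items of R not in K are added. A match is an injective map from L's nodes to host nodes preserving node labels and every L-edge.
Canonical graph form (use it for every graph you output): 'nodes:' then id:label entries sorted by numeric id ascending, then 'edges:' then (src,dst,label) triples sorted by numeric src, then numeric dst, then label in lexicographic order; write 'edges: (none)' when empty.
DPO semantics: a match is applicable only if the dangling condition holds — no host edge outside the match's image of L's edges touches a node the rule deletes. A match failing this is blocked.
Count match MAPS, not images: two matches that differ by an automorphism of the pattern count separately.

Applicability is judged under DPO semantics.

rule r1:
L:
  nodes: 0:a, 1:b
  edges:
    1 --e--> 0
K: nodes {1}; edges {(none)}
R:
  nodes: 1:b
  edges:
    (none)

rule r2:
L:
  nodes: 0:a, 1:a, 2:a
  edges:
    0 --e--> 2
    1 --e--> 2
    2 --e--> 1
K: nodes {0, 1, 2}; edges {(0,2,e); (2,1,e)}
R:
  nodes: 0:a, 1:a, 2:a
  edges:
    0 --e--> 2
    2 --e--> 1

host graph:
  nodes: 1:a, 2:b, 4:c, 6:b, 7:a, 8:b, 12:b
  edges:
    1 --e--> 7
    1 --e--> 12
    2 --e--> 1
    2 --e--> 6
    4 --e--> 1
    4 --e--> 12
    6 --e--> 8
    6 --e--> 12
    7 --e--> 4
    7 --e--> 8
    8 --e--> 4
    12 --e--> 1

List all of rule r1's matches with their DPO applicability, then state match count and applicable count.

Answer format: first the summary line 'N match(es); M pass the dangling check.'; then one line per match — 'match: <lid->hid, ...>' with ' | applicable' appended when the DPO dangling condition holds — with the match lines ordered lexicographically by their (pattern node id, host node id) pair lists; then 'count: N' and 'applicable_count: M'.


2 match(es); 0 pass the dangling check.
match: 0->1, 1->2
match: 0->1, 1->12
count: 2
applicable_count: 0


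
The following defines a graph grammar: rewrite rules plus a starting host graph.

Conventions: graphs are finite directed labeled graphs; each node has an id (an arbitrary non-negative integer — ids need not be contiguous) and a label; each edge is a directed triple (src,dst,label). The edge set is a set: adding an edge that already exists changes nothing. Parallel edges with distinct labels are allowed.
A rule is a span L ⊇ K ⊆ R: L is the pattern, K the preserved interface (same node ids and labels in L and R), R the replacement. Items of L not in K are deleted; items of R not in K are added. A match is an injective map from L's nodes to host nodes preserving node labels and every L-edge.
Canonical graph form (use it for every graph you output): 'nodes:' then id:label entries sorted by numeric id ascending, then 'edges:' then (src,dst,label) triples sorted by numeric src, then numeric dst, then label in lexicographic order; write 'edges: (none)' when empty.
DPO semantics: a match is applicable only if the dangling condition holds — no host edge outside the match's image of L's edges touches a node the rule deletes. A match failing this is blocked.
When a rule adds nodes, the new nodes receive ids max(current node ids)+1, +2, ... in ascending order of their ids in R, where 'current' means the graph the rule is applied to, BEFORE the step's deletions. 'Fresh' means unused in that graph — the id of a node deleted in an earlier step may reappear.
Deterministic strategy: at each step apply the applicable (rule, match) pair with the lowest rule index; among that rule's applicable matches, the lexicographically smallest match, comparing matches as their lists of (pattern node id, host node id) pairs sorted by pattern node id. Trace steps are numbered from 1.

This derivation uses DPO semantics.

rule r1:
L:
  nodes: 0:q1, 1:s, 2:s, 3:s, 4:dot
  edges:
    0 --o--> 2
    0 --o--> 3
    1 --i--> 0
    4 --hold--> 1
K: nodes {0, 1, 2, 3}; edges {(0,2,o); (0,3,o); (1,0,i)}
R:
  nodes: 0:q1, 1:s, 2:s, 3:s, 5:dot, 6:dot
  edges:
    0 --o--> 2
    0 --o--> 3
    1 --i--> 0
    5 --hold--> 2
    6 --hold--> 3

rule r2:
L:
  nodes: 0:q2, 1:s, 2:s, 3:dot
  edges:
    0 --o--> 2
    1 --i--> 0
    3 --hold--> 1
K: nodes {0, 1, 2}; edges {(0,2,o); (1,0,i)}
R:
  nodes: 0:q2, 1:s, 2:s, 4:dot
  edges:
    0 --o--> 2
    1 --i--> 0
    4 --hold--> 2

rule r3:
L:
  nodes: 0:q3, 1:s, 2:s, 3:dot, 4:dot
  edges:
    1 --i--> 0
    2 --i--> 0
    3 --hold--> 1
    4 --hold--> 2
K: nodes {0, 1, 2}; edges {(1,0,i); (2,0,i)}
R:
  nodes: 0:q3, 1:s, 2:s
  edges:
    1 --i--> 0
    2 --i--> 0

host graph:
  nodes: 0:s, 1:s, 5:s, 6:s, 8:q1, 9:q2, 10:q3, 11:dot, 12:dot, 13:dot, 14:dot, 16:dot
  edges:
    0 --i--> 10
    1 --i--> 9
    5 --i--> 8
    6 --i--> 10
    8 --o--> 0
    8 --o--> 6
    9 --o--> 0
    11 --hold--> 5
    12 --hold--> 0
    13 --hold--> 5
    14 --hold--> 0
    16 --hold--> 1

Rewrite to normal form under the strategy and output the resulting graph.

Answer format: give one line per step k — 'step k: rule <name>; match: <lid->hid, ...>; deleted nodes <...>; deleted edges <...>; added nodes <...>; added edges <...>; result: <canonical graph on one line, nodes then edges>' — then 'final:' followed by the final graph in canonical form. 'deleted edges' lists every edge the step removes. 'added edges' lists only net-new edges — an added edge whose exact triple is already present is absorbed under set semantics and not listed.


step 1: rule r1; match: 0->8, 1->5, 2->0, 3->6, 4->11; deleted nodes 11; deleted edges (11,5,hold); added nodes 17, 18; added edges (17,0,hold); (18,6,hold); result: nodes: 0:s, 1:s, 5:s, 6:s, 8:q1, 9:q2, 10:q3, 12:dot, 13:dot, 14:dot, 16:dot, 17:dot, 18:dot edges: (0,10,i); (1,9,i); (5,8,i); (6,10,i); (8,0,o); (8,6,o); (9,0,o); (12,0,hold); (13,5,hold); (14,0,hold); (16,1,hold); (17,0,hold); (18,6,hold)
step 2: rule r1; match: 0->8, 1->5, 2->0, 3->6, 4->13; deleted nodes 13; deleted edges (13,5,hold); added nodes 19, 20; added edges (19,0,hold); (20,6,hold); result: nodes: 0:s, 1:s, 5:s, 6:s, 8:q1, 9:q2, 10:q3, 12:dot, 14:dot, 16:dot, 17:dot, 18:dot, 19:dot, 20:dot edges: (0,10,i); (1,9,i); (5,8,i); (6,10,i); (8,0,o); (8,6,o); (9,0,o); (12,0,hold); (14,0,hold); (16,1,hold); (17,0,hold); (18,6,hold); (19,0,hold); (20,6,hold)
step 3: rule r2; match: 0->9, 1->1, 2->0, 3->16; deleted nodes 16; deleted edges (16,1,hold); added nodes 21; added edges (21,0,hold); result: nodes: 0:s, 1:s, 5:s, 6:s, 8:q1, 9:q2, 10:q3, 12:dot, 14:dot, 17:dot, 18:dot, 19:dot, 20:dot, 21:dot edges: (0,10,i); (1,9,i); (5,8,i); (6,10,i); (8,0,o); (8,6,o); (9,0,o); (12,0,hold); (14,0,hold); (17,0,hold); (18,6,hold); (19,0,hold); (20,6,hold); (21,0,hold)
step 4: rule r3; match: 0->10, 1->0, 2->6, 3->12, 4->18; deleted nodes 12, 18; deleted edges (12,0,hold); (18,6,hold); added nodes (none); added edges (none); result: nodes: 0:s, 1:s, 5:s, 6:s, 8:q1, 9:q2, 10:q3, 14:dot, 17:dot, 19:dot, 20:dot, 21:dot edges: (0,10,i); (1,9,i); (5,8,i); (6,10,i); (8,0,o); (8,6,o); (9,0,o); (14,0,hold); (17,0,hold); (19,0,hold); (20,6,hold); (21,0,hold)
step 5: rule r3; match: 0->10, 1->0, 2->6, 3->14, 4->20; deleted nodes 14, 20; deleted edges (14,0,hold); (20,6,hold); added nodes (none); added edges (none); result: nodes: 0:s, 1:s, 5:s, 6:s, 8:q1, 9:q2, 10:q3, 17:dot, 19:dot, 21:dot edges: (0,10,i); (1,9,i); (5,8,i); (6,10,i); (8,0,o); (8,6,o); (9,0,o); (17,0,hold); (19,0,hold); (21,0,hold)
final:
nodes: 0:s, 1:s, 5:s, 6:s, 8:q1, 9:q2, 10:q3, 17:dot, 19:dot, 21:dot
edges: (0,10,i); (1,9,i); (5,8,i); (6,10,i); (8,0,o); (8,6,o); (9,0,o); (17,0,hold); (19,0,hold); (21,0,hold)


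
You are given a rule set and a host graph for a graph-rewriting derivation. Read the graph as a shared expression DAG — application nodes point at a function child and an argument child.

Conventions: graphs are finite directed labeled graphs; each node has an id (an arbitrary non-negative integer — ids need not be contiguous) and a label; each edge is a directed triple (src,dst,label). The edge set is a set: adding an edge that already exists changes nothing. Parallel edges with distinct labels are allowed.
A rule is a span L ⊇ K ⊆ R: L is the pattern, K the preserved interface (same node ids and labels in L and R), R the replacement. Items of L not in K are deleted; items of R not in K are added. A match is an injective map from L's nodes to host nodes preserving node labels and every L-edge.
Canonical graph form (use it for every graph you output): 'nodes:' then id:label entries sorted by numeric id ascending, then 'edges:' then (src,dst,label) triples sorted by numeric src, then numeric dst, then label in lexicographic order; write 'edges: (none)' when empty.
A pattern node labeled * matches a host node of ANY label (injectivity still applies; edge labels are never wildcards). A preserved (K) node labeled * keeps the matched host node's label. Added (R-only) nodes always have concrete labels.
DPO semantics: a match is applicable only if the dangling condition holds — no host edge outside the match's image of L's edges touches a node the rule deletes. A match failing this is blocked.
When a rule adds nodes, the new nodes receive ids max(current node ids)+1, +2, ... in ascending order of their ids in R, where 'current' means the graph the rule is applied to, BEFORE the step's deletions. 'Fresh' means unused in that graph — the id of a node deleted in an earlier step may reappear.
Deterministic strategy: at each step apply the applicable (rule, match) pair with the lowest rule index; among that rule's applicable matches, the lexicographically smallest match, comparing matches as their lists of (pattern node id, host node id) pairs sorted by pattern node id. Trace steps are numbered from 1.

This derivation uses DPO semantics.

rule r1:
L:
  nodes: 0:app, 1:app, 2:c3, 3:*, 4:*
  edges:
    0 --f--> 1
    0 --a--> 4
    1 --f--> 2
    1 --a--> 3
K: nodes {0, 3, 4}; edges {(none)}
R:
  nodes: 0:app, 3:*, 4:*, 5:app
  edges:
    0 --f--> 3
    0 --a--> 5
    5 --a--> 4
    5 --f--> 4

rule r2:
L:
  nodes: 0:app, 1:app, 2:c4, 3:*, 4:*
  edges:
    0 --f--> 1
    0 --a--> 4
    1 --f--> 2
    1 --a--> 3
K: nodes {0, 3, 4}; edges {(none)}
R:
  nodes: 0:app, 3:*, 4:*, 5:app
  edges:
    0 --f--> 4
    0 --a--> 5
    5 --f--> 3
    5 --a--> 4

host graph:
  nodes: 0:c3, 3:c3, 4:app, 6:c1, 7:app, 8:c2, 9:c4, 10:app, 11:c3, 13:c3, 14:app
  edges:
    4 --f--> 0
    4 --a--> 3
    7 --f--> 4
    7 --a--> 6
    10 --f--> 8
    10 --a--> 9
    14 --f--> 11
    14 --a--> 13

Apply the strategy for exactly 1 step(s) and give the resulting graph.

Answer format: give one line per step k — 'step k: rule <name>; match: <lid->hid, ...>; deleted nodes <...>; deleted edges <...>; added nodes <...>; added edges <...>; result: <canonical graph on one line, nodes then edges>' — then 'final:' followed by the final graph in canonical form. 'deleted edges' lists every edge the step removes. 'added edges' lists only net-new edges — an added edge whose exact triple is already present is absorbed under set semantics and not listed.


step 1: rule r1; match: 0->7, 1->4, 2->0, 3->3, 4->6; deleted nodes 0, 4; deleted edges (4,0,f); (4,3,a); (7,4,f); (7,6,a); added nodes 15; added edges (7,3,f); (7,15,a); (15,6,a); (15,6,f); result: nodes: 3:c3, 6:c1, 7:app, 8:c2, 9:c4, 10:app, 11:c3, 13:c3, 14:app, 15:app edges: (7,3,f); (7,15,a); (10,8,f); (10,9,a); (14,11,f); (14,13,a); (15,6,a); (15,6,f)
final:
nodes: 3:c3, 6:c1, 7:app, 8:c2, 9:c4, 10:app, 11:c3, 13:c3, 14:app, 15:app
edges: (7,3,f); (7,15,a); (10,8,f); (10,9,a); (14,11,f); (14,13,a); (15,6,a); (15,6,f)


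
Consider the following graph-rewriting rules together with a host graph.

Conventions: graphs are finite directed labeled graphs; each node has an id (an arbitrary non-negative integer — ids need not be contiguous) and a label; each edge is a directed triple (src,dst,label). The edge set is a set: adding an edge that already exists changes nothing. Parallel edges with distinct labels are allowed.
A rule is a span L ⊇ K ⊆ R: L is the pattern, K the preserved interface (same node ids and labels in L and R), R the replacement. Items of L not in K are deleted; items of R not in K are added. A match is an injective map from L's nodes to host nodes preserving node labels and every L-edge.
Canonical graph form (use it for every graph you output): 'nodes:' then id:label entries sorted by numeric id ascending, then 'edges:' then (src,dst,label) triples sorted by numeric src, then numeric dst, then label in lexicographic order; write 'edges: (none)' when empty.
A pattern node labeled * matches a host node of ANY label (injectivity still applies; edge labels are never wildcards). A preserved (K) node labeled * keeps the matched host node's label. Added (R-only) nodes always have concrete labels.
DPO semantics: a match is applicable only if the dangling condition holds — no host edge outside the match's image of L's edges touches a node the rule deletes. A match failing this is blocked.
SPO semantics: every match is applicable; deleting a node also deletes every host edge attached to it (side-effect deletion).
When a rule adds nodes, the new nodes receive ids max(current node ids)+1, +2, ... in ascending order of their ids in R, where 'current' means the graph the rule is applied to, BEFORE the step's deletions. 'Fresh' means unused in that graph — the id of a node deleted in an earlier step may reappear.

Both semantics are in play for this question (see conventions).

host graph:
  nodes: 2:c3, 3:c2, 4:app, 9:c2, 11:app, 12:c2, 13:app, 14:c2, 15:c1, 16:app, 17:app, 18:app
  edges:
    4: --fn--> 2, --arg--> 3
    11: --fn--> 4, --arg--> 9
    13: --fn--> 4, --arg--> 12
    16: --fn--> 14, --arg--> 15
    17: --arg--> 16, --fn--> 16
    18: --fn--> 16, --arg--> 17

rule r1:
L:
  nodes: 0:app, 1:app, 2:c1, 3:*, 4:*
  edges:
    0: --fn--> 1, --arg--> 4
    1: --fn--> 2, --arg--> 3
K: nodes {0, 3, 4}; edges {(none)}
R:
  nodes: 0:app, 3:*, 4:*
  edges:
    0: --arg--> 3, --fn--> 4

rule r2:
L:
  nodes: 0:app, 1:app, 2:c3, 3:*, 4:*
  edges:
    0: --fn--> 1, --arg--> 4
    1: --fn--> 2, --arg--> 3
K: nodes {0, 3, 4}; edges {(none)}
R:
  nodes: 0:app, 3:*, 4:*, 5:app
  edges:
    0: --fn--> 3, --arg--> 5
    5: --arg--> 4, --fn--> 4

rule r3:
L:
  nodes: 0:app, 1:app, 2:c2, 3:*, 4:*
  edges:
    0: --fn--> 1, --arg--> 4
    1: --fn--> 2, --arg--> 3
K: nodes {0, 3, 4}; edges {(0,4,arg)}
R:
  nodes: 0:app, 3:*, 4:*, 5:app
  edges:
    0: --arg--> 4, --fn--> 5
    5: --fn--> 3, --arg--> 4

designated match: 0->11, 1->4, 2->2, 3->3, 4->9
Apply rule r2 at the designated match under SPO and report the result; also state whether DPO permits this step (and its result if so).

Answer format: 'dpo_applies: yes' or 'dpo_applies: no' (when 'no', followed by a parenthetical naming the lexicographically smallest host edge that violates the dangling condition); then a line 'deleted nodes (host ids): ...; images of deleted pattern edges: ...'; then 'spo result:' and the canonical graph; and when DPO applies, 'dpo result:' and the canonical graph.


dpo_applies: no
(the rule deletes node 4, which keeps host edge (13,4,fn) outside the match image — the dangling condition fails, DPO blocks; SPO proceeds and side-deletes such edges)
deleted nodes (host ids): 2, 4; images of deleted pattern edges: (4,2,fn); (4,3,arg); (11,4,fn); (11,9,arg)
spo result:
nodes: 3:c2, 9:c2, 11:app, 12:c2, 13:app, 14:c2, 15:c1, 16:app, 17:app, 18:app, 19:app
edges: (11,3,fn); (11,19,arg); (13,12,arg); (16,14,fn); (16,15,arg); (17,16,arg); (17,16,fn); (18,16,fn); (18,17,arg); (19,9,arg); (19,9,fn)


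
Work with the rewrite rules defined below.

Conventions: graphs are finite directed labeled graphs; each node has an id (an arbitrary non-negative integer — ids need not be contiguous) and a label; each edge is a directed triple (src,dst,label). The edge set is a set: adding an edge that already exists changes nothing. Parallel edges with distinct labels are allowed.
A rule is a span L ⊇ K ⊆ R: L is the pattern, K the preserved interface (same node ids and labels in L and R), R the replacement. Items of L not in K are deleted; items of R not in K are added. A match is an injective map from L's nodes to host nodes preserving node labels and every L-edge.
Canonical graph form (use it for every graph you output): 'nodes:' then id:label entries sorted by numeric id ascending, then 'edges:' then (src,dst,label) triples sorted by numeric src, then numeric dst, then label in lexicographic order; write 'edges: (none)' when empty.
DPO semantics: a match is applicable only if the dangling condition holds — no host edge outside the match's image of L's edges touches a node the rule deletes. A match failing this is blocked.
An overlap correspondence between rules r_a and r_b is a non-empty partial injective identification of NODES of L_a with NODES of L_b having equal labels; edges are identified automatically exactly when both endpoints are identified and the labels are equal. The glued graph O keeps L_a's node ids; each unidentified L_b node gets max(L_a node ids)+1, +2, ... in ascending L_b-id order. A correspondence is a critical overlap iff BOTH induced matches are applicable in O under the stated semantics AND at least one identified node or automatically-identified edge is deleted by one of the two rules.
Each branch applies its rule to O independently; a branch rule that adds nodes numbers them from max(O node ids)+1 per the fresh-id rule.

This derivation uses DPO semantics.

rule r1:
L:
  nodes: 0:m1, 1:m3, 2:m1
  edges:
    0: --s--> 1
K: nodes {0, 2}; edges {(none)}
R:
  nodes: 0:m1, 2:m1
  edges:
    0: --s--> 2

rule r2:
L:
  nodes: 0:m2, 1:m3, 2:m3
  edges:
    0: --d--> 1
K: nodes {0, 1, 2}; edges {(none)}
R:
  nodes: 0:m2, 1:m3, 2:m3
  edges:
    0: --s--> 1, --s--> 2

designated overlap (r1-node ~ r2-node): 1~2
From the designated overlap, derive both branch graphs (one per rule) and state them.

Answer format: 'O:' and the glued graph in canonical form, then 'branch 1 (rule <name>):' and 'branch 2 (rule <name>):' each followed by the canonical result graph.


O:
nodes: 0:m1, 1:m3, 2:m1, 3:m2, 4:m3
edges: (0,1,s); (3,4,d)
branch 1 (rule r1):
nodes: 0:m1, 2:m1, 3:m2, 4:m3
edges: (0,2,s); (3,4,d)
branch 2 (rule r2):
nodes: 0:m1, 1:m3, 2:m1, 3:m2, 4:m3
edges: (0,1,s); (3,1,s); (3,4,s)


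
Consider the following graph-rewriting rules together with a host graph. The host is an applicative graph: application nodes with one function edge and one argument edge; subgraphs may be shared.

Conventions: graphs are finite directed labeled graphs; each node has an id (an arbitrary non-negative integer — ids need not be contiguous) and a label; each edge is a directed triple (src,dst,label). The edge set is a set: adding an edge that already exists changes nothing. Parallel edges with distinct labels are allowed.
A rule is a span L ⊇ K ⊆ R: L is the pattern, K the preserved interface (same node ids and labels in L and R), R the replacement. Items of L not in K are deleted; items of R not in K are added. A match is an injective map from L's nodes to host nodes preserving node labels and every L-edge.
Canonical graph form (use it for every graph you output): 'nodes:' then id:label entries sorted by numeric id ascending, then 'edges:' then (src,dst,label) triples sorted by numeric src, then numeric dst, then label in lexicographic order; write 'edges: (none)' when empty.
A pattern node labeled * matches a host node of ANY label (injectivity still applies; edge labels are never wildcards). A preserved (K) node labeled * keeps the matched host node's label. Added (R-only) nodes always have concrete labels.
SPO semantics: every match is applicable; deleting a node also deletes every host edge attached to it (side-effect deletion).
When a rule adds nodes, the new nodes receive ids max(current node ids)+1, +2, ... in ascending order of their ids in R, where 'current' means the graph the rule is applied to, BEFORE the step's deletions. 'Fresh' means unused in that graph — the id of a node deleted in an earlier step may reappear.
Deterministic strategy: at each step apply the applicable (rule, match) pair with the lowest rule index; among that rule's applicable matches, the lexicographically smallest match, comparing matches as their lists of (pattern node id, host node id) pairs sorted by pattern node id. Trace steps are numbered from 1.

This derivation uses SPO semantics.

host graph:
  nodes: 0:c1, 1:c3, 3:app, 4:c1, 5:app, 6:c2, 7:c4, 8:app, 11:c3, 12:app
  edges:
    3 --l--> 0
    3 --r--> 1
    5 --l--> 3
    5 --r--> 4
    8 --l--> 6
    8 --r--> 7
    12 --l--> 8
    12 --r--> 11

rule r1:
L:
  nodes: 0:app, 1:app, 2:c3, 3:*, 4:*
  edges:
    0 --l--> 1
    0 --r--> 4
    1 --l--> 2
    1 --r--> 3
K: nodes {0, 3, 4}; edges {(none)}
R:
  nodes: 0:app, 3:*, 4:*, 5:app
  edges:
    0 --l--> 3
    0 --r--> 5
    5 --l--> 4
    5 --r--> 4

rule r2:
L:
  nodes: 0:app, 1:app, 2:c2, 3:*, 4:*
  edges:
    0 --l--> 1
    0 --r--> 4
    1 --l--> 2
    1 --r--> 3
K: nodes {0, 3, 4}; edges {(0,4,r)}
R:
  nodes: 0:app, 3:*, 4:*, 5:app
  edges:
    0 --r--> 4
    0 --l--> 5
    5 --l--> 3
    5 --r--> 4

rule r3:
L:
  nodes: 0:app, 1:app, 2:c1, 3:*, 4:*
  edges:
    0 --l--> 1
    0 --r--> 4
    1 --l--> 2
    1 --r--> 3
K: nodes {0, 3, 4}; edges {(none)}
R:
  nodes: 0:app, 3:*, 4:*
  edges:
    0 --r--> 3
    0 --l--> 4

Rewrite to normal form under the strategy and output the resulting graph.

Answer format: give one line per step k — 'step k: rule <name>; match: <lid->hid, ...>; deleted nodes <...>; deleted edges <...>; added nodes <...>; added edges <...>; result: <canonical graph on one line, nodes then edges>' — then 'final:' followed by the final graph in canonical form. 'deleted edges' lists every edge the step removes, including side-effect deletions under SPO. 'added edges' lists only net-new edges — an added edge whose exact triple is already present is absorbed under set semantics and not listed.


step 1: rule r2; match: 0->12, 1->8, 2->6, 3->7, 4->11; deleted nodes 6, 8; deleted edges (8,6,l); (8,7,r); (12,8,l); added nodes 13; added edges (12,13,l); (13,7,l); (13,11,r); result: nodes: 0:c1, 1:c3, 3:app, 4:c1, 5:app, 7:c4, 11:c3, 12:app, 13:app edges: (3,0,l); (3,1,r); (5,3,l); (5,4,r); (12,11,r); (12,13,l); (13,7,l); (13,11,r)
step 2: rule r3; match: 0->5, 1->3, 2->0, 3->1, 4->4; deleted nodes 0, 3; deleted edges (3,0,l); (3,1,r); (5,3,l); (5,4,r); added nodes (none); added edges (5,1,r); (5,4,l); result: nodes: 1:c3, 4:c1, 5:app, 7:c4, 11:c3, 12:app, 13:app edges: (5,1,r); (5,4,l); (12,11,r); (12,13,l); (13,7,l); (13,11,r)
final:
nodes: 1:c3, 4:c1, 5:app, 7:c4, 11:c3, 12:app, 13:app
edges: (5,1,r); (5,4,l); (12,11,r); (12,13,l); (13,7,l); (13,11,r)


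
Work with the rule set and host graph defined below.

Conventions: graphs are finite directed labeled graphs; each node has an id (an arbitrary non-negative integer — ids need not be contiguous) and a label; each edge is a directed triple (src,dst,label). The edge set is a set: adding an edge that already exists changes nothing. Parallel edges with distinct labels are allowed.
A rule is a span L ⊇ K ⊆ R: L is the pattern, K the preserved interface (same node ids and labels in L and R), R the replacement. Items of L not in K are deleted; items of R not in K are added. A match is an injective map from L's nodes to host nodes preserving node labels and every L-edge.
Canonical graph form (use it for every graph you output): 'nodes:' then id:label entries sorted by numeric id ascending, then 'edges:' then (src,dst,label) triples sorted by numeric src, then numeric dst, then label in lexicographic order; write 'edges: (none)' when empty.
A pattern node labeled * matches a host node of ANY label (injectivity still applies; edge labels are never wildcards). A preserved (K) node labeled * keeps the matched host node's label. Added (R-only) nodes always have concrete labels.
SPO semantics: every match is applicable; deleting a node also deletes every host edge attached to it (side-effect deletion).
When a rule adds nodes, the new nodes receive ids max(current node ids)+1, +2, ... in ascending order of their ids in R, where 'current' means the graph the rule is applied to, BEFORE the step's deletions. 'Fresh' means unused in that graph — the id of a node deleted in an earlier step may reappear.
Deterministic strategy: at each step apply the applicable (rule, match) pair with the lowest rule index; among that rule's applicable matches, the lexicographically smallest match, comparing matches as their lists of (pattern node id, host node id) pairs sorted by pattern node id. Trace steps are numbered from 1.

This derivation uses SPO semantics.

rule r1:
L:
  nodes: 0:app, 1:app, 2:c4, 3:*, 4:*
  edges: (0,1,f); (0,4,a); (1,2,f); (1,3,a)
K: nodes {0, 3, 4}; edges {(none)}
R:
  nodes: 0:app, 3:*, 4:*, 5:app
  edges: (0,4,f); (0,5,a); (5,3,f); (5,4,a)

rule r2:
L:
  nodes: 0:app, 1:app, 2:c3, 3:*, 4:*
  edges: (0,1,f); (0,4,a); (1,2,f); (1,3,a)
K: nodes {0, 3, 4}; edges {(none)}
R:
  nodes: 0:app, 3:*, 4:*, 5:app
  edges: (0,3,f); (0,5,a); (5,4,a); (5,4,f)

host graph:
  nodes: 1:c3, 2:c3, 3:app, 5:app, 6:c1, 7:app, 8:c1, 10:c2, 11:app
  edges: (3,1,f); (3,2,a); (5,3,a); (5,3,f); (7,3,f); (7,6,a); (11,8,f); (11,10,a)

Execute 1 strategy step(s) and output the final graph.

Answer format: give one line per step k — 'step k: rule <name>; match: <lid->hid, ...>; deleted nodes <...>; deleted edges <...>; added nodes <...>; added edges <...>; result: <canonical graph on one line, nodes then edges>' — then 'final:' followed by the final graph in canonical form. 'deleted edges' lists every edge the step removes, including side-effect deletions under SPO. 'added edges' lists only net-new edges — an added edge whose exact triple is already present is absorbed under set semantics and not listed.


step 1: rule r2; match: 0->7, 1->3, 2->1, 3->2, 4->6; deleted nodes 1, 3; deleted edges (3,1,f); (3,2,a); (5,3,a); (5,3,f); (7,3,f); (7,6,a); added nodes 12; added edges (7,2,f); (7,12,a); (12,6,a); (12,6,f); result: nodes: 2:c3, 5:app, 6:c1, 7:app, 8:c1, 10:c2, 11:app, 12:app edges: (7,2,f); (7,12,a); (11,8,f); (11,10,a); (12,6,a); (12,6,f)
final:
nodes: 2:c3, 5:app, 6:c1, 7:app, 8:c1, 10:c2, 11:app, 12:app
edges: (7,2,f); (7,12,a); (11,8,f); (11,10,a); (12,6,a); (12,6,f)


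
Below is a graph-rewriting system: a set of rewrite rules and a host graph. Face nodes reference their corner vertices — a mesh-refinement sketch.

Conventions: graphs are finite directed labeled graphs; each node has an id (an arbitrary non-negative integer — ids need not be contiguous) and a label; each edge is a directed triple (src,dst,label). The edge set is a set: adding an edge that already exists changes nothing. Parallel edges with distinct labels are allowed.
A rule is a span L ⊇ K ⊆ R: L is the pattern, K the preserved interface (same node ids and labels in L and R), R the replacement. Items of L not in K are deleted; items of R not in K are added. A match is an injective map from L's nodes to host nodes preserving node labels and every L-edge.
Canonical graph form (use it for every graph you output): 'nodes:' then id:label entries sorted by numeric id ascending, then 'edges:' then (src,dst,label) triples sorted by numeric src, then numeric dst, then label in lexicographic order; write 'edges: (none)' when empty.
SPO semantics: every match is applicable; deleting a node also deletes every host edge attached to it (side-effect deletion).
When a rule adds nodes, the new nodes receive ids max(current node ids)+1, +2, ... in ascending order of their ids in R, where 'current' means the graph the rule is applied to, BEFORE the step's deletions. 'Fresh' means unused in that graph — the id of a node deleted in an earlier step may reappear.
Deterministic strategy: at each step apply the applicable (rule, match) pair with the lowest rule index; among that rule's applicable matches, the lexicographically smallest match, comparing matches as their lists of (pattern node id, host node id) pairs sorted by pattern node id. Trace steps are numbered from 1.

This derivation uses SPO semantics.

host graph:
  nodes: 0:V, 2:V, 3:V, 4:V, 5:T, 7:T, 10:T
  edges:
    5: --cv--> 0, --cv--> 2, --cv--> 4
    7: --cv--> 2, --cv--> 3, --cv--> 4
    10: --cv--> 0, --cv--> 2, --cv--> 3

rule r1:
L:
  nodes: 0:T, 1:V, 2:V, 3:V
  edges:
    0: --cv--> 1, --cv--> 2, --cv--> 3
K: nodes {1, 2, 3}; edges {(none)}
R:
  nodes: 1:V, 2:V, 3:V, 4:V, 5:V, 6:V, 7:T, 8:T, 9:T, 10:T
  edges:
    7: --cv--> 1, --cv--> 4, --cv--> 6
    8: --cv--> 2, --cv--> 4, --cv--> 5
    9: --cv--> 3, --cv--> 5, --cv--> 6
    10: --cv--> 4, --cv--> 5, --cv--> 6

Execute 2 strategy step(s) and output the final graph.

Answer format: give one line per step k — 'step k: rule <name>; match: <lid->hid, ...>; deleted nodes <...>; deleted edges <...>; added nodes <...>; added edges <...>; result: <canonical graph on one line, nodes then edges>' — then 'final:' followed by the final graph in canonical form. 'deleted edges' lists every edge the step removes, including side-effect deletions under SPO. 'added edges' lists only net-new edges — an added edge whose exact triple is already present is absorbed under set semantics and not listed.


step 1: rule r1; match: 0->5, 1->0, 2->2, 3->4; deleted nodes 5; deleted edges (5,0,cv); (5,2,cv); (5,4,cv); added nodes 11, 12, 13, 14, 15, 16, 17; added edges (14,0,cv); (14,11,cv); (14,13,cv); (15,2,cv); (15,11,cv); (15,12,cv); (16,4,cv); (16,12,cv); (16,13,cv); (17,11,cv); (17,12,cv); (17,13,cv); result: nodes: 0:V, 2:V, 3:V, 4:V, 7:T, 10:T, 11:V, 12:V, 13:V, 14:T, 15:T, 16:T, 17:T edges: (7,2,cv); (7,3,cv); (7,4,cv); (10,0,cv); (10,2,cv); (10,3,cv); (14,0,cv); (14,11,cv); (14,13,cv); (15,2,cv); (15,11,cv); (15,12,cv); (16,4,cv); (16,12,cv); (16,13,cv); (17,11,cv); (17,12,cv); (17,13,cv)
step 2: rule r1; match: 0->7, 1->2, 2->3, 3->4; deleted nodes 7; deleted edges (7,2,cv); (7,3,cv); (7,4,cv); added nodes 18, 19, 20, 21, 22, 23, 24; added edges (21,2,cv); (21,18,cv); (21,20,cv); (22,3,cv); (22,18,cv); (22,19,cv); (23,4,cv); (23,19,cv); (23,20,cv); (24,18,cv); (24,19,cv); (24,20,cv); result: nodes: 0:V, 2:V, 3:V, 4:V, 10:T, 11:V, 12:V, 13:V, 14:T, 15:T, 16:T, 17:T, 18:V, 19:V, 20:V, 21:T, 22:T, 23:T, 24:T edges: (10,0,cv); (10,2,cv); (10,3,cv); (14,0,cv); (14,11,cv); (14,13,cv); (15,2,cv); (15,11,cv); (15,12,cv); (16,4,cv); (16,12,cv); (16,13,cv); (17,11,cv); (17,12,cv); (17,13,cv); (21,2,cv); (21,18,cv); (21,20,cv); (22,3,cv); (22,18,cv); (22,19,cv); (23,4,cv); (23,19,cv); (23,20,cv); (24,18,cv); (24,19,cv); (24,20,cv)
final:
nodes: 0:V, 2:V, 3:V, 4:V, 10:T, 11:V, 12:V, 13:V, 14:T, 15:T, 16:T, 17:T, 18:V, 19:V, 20:V, 21:T, 22:T, 23:T, 24:T
edges: (10,0,cv); (10,2,cv); (10,3,cv); (14,0,cv); (14,11,cv); (14,13,cv); (15,2,cv); (15,11,cv); (15,12,cv); (16,4,cv); (16,12,cv); (16,13,cv); (17,11,cv); (17,12,cv); (17,13,cv); (21,2,cv); (21,18,cv); (21,20,cv); (22,3,cv); (22,18,cv); (22,19,cv); (23,4,cv); (23,19,cv); (23,20,cv); (24,18,cv); (24,19,cv); (24,20,cv)


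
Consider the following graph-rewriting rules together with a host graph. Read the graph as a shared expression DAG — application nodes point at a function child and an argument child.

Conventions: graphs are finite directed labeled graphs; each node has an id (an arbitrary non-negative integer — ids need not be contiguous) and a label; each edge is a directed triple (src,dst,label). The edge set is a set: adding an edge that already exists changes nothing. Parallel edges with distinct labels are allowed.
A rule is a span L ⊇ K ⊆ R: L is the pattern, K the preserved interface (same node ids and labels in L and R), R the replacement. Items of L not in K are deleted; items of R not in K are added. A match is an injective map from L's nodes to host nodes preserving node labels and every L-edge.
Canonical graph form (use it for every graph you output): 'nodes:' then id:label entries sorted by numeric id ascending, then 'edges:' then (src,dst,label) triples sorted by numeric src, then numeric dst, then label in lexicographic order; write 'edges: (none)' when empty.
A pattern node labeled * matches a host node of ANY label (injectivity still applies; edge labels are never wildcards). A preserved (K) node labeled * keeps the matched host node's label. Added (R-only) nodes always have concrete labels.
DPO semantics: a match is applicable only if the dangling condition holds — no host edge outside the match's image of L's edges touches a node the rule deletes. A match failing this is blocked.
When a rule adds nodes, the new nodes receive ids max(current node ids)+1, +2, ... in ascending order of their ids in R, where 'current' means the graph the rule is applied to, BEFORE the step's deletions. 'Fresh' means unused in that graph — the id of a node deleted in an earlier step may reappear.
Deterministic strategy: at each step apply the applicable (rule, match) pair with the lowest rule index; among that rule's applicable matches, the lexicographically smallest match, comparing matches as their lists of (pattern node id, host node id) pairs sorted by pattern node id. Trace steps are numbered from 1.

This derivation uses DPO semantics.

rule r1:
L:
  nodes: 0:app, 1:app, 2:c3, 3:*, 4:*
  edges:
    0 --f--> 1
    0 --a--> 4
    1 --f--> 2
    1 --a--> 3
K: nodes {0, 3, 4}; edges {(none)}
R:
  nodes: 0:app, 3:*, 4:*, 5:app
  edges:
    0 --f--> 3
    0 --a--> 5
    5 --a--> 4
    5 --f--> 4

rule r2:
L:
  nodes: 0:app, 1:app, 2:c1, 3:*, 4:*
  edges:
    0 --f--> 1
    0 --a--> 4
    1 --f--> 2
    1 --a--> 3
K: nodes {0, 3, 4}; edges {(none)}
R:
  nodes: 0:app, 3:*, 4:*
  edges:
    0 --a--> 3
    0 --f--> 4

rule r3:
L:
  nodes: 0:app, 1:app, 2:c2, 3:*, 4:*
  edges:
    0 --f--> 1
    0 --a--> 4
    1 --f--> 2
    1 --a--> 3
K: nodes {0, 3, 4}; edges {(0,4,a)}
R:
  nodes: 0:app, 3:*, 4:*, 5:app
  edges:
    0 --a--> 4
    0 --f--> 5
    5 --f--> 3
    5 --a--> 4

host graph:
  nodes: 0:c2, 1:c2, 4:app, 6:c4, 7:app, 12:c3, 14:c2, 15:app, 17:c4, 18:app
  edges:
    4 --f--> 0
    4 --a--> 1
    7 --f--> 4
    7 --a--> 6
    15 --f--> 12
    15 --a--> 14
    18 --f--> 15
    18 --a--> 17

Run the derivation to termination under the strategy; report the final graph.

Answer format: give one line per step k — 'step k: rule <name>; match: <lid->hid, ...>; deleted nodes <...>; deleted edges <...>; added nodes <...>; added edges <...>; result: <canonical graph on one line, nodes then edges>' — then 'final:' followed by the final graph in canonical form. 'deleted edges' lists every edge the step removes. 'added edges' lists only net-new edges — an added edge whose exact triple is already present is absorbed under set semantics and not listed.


step 1: rule r1; match: 0->18, 1->15, 2->12, 3->14, 4->17; deleted nodes 12, 15; deleted edges (15,12,f); (15,14,a); (18,15,f); (18,17,a); added nodes 19; added edges (18,14,f); (18,19,a); (19,17,a); (19,17,f); result: nodes: 0:c2, 1:c2, 4:app, 6:c4, 7:app, 14:c2, 17:c4, 18:app, 19:app edges: (4,0,f); (4,1,a); (7,4,f); (7,6,a); (18,14,f); (18,19,a); (19,17,a); (19,17,f)
step 2: rule r3; match: 0->7, 1->4, 2->0, 3->1, 4->6; deleted nodes 0, 4; deleted edges (4,0,f); (4,1,a); (7,4,f); added nodes 20; added edges (7,20,f); (20,1,f); (20,6,a); result: nodes: 1:c2, 6:c4, 7:app, 14:c2, 17:c4, 18:app, 19:app, 20:app edges: (7,6,a); (7,20,f); (18,14,f); (18,19,a); (19,17,a); (19,17,f); (20,1,f); (20,6,a)
final:
nodes: 1:c2, 6:c4, 7:app, 14:c2, 17:c4, 18:app, 19:app, 20:app
edges: (7,6,a); (7,20,f); (18,14,f); (18,19,a); (19,17,a); (19,17,f); (20,1,f); (20,6,a)


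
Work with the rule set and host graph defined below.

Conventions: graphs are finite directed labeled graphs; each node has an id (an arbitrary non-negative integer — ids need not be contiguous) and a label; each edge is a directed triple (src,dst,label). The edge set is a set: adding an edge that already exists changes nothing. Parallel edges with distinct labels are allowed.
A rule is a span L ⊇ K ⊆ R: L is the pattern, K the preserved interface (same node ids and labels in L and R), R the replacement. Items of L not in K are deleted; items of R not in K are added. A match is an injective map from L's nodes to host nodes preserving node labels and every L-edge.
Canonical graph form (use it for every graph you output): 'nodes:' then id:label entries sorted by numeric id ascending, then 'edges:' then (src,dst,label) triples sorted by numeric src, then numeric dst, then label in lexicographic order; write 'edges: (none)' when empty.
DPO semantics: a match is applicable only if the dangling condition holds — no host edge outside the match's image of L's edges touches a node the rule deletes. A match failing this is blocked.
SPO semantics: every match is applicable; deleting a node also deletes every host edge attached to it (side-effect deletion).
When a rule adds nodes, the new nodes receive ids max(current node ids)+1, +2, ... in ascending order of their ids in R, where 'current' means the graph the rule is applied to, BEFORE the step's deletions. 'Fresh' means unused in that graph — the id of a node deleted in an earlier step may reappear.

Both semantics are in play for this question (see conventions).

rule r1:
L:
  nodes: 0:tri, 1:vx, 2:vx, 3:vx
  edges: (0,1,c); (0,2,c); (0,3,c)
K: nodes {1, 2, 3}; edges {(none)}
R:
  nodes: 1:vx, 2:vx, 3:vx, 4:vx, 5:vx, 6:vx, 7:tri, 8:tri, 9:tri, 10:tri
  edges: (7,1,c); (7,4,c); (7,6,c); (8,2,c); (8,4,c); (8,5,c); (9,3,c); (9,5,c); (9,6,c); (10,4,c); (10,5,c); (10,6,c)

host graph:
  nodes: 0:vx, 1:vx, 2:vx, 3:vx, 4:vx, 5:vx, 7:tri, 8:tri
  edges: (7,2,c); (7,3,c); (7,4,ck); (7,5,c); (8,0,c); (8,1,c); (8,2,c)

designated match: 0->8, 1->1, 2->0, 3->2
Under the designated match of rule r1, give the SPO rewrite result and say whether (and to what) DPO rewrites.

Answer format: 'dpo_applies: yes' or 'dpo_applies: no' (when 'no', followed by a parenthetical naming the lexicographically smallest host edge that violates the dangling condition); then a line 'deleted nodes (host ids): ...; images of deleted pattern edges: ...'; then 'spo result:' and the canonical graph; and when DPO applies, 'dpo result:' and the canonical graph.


dpo_applies: yes
deleted nodes (host ids): 8; images of deleted pattern edges: (8,0,c); (8,1,c); (8,2,c)
spo result:
nodes: 0:vx, 1:vx, 2:vx, 3:vx, 4:vx, 5:vx, 7:tri, 9:vx, 10:vx, 11:vx, 12:tri, 13:tri, 14:tri, 15:tri
edges: (7,2,c); (7,3,c); (7,4,ck); (7,5,c); (12,1,c); (12,9,c); (12,11,c); (13,0,c); (13,9,c); (13,10,c); (14,2,c); (14,10,c); (14,11,c); (15,9,c); (15,10,c); (15,11,c)
dpo result:
nodes: 0:vx, 1:vx, 2:vx, 3:vx, 4:vx, 5:vx, 7:tri, 9:vx, 10:vx, 11:vx, 12:tri, 13:tri, 14:tri, 15:tri
edges: (7,2,c); (7,3,c); (7,4,ck); (7,5,c); (12,1,c); (12,9,c); (12,11,c); (13,0,c); (13,9,c); (13,10,c); (14,2,c); (14,10,c); (14,11,c); (15,9,c); (15,10,c); (15,11,c)
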